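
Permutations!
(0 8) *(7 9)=(0 8)(7 9)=[8, 1, 2, 3, 4, 5, 6, 9, 0, 7]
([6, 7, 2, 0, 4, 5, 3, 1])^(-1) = [3, 7, 2, 6, 4, 5, 0, 1]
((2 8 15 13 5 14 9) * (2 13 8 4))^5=((2 4)(5 14 9 13)(8 15))^5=(2 4)(5 14 9 13)(8 15)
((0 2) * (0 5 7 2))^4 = (2 5 7)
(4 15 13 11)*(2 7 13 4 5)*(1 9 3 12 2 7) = (1 9 3 12 2)(4 15)(5 7 13 11) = [0, 9, 1, 12, 15, 7, 6, 13, 8, 3, 10, 5, 2, 11, 14, 4]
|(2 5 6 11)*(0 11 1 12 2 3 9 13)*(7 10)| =10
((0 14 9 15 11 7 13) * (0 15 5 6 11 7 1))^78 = (15)(0 14 9 5 6 11 1)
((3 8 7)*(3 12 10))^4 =((3 8 7 12 10))^4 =(3 10 12 7 8)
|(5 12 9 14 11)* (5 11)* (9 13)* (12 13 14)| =|(5 13 9 12 14)| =5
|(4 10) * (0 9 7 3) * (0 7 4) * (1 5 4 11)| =|(0 9 11 1 5 4 10)(3 7)| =14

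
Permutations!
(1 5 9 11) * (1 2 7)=(1 5 9 11 2 7)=[0, 5, 7, 3, 4, 9, 6, 1, 8, 11, 10, 2]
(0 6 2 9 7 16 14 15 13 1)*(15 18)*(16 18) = [6, 0, 9, 3, 4, 5, 2, 18, 8, 7, 10, 11, 12, 1, 16, 13, 14, 17, 15] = (0 6 2 9 7 18 15 13 1)(14 16)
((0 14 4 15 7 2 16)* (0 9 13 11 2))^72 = ((0 14 4 15 7)(2 16 9 13 11))^72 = (0 4 7 14 15)(2 9 11 16 13)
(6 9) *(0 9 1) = (0 9 6 1) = [9, 0, 2, 3, 4, 5, 1, 7, 8, 6]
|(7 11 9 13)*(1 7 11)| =|(1 7)(9 13 11)| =6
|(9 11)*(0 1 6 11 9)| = |(0 1 6 11)| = 4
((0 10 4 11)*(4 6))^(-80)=((0 10 6 4 11))^(-80)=(11)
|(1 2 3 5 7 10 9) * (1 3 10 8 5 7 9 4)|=|(1 2 10 4)(3 7 8 5 9)|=20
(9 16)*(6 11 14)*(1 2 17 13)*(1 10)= (1 2 17 13 10)(6 11 14)(9 16)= [0, 2, 17, 3, 4, 5, 11, 7, 8, 16, 1, 14, 12, 10, 6, 15, 9, 13]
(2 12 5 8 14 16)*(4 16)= (2 12 5 8 14 4 16)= [0, 1, 12, 3, 16, 8, 6, 7, 14, 9, 10, 11, 5, 13, 4, 15, 2]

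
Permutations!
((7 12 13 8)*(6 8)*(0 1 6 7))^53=((0 1 6 8)(7 12 13))^53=(0 1 6 8)(7 13 12)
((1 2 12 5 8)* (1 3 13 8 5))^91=(1 2 12)(3 13 8)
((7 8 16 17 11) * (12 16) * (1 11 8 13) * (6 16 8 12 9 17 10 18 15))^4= ((1 11 7 13)(6 16 10 18 15)(8 9 17 12))^4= (6 15 18 10 16)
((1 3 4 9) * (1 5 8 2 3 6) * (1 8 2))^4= (1 6 8)(2 5 9 4 3)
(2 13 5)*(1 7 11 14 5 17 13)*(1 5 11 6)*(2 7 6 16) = (1 6)(2 5 7 16)(11 14)(13 17) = [0, 6, 5, 3, 4, 7, 1, 16, 8, 9, 10, 14, 12, 17, 11, 15, 2, 13]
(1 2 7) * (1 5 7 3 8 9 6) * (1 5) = (1 2 3 8 9 6 5 7) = [0, 2, 3, 8, 4, 7, 5, 1, 9, 6]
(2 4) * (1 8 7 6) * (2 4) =[0, 8, 2, 3, 4, 5, 1, 6, 7] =(1 8 7 6)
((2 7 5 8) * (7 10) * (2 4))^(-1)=((2 10 7 5 8 4))^(-1)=(2 4 8 5 7 10)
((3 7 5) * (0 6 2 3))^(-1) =(0 5 7 3 2 6)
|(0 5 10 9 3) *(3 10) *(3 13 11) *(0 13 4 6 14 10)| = 21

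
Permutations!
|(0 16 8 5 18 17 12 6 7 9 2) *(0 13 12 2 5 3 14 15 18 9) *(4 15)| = |(0 16 8 3 14 4 15 18 17 2 13 12 6 7)(5 9)| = 14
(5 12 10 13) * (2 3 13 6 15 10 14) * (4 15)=(2 3 13 5 12 14)(4 15 10 6)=[0, 1, 3, 13, 15, 12, 4, 7, 8, 9, 6, 11, 14, 5, 2, 10]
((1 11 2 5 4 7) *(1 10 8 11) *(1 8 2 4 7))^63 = (1 4 11 8)(2 10 7 5)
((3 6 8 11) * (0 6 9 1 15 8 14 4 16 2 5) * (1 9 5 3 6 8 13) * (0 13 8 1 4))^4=((0 1 15 8 11 6 14)(2 3 5 13 4 16))^4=(0 11 1 6 15 14 8)(2 4 5)(3 16 13)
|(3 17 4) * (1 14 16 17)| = 6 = |(1 14 16 17 4 3)|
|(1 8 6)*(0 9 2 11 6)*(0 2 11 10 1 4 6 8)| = |(0 9 11 8 2 10 1)(4 6)| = 14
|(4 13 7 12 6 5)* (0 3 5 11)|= |(0 3 5 4 13 7 12 6 11)|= 9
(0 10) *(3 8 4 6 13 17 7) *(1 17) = (0 10)(1 17 7 3 8 4 6 13) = [10, 17, 2, 8, 6, 5, 13, 3, 4, 9, 0, 11, 12, 1, 14, 15, 16, 7]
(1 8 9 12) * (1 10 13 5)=(1 8 9 12 10 13 5)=[0, 8, 2, 3, 4, 1, 6, 7, 9, 12, 13, 11, 10, 5]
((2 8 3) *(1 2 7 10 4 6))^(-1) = (1 6 4 10 7 3 8 2)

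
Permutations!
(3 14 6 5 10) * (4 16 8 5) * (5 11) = (3 14 6 4 16 8 11 5 10) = [0, 1, 2, 14, 16, 10, 4, 7, 11, 9, 3, 5, 12, 13, 6, 15, 8]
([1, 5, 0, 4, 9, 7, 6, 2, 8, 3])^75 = (9)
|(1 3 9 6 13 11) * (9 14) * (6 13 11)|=7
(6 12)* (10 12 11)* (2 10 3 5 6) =(2 10 12)(3 5 6 11) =[0, 1, 10, 5, 4, 6, 11, 7, 8, 9, 12, 3, 2]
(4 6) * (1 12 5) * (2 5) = [0, 12, 5, 3, 6, 1, 4, 7, 8, 9, 10, 11, 2] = (1 12 2 5)(4 6)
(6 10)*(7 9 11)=(6 10)(7 9 11)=[0, 1, 2, 3, 4, 5, 10, 9, 8, 11, 6, 7]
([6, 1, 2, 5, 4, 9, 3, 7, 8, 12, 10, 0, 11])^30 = [3, 1, 2, 9, 4, 12, 5, 7, 8, 11, 10, 6, 0]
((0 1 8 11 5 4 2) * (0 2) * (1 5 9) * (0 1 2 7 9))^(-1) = (0 11 8 1 4 5)(2 9 7)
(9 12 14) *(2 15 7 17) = (2 15 7 17)(9 12 14) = [0, 1, 15, 3, 4, 5, 6, 17, 8, 12, 10, 11, 14, 13, 9, 7, 16, 2]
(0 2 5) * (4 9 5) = (0 2 4 9 5) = [2, 1, 4, 3, 9, 0, 6, 7, 8, 5]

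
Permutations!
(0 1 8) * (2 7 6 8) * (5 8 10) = (0 1 2 7 6 10 5 8) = [1, 2, 7, 3, 4, 8, 10, 6, 0, 9, 5]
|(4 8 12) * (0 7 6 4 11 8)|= 12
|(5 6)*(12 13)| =|(5 6)(12 13)| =2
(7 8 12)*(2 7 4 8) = [0, 1, 7, 3, 8, 5, 6, 2, 12, 9, 10, 11, 4] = (2 7)(4 8 12)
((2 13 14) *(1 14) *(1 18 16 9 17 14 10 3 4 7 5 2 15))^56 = ((1 10 3 4 7 5 2 13 18 16 9 17 14 15))^56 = (18)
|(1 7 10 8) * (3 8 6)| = |(1 7 10 6 3 8)| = 6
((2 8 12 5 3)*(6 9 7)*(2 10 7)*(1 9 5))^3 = (1 8 9 12 2)(3 6 10 5 7)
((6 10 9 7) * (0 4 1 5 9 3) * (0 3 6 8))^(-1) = (0 8 7 9 5 1 4)(6 10)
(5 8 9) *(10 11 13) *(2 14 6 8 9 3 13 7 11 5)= (2 14 6 8 3 13 10 5 9)(7 11)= [0, 1, 14, 13, 4, 9, 8, 11, 3, 2, 5, 7, 12, 10, 6]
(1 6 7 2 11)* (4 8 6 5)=(1 5 4 8 6 7 2 11)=[0, 5, 11, 3, 8, 4, 7, 2, 6, 9, 10, 1]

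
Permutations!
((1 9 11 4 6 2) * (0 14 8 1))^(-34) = (0 8 9 4 2 14 1 11 6) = ((0 14 8 1 9 11 4 6 2))^(-34)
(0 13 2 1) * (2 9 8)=(0 13 9 8 2 1)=[13, 0, 1, 3, 4, 5, 6, 7, 2, 8, 10, 11, 12, 9]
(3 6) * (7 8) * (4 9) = (3 6)(4 9)(7 8) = [0, 1, 2, 6, 9, 5, 3, 8, 7, 4]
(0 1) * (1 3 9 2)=[3, 0, 1, 9, 4, 5, 6, 7, 8, 2]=(0 3 9 2 1)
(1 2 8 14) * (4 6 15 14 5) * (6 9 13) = (1 2 8 5 4 9 13 6 15 14) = [0, 2, 8, 3, 9, 4, 15, 7, 5, 13, 10, 11, 12, 6, 1, 14]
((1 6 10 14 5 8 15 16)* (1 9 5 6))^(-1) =((5 8 15 16 9)(6 10 14))^(-1) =(5 9 16 15 8)(6 14 10)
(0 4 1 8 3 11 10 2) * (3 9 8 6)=(0 4 1 6 3 11 10 2)(8 9)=[4, 6, 0, 11, 1, 5, 3, 7, 9, 8, 2, 10]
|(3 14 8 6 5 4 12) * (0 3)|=8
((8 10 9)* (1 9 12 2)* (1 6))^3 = (1 10 6 8 2 9 12)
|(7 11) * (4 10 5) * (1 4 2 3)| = |(1 4 10 5 2 3)(7 11)| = 6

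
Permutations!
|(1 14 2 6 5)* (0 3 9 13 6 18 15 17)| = |(0 3 9 13 6 5 1 14 2 18 15 17)| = 12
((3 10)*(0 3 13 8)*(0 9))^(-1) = (0 9 8 13 10 3)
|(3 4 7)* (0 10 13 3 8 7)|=10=|(0 10 13 3 4)(7 8)|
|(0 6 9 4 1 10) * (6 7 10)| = 12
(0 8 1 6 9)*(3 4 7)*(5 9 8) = (0 5 9)(1 6 8)(3 4 7) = [5, 6, 2, 4, 7, 9, 8, 3, 1, 0]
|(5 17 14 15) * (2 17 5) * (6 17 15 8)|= 4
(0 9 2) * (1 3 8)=(0 9 2)(1 3 8)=[9, 3, 0, 8, 4, 5, 6, 7, 1, 2]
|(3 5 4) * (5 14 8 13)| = 6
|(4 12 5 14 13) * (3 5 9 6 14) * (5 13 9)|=|(3 13 4 12 5)(6 14 9)|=15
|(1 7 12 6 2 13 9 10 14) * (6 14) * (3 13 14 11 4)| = |(1 7 12 11 4 3 13 9 10 6 2 14)| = 12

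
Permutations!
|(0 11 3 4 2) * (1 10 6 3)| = 8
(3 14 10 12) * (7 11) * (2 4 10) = (2 4 10 12 3 14)(7 11) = [0, 1, 4, 14, 10, 5, 6, 11, 8, 9, 12, 7, 3, 13, 2]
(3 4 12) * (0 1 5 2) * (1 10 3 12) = (12)(0 10 3 4 1 5 2) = [10, 5, 0, 4, 1, 2, 6, 7, 8, 9, 3, 11, 12]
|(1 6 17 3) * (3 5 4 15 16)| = |(1 6 17 5 4 15 16 3)| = 8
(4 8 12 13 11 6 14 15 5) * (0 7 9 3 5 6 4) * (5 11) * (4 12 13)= (0 7 9 3 11 12 4 8 13 5)(6 14 15)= [7, 1, 2, 11, 8, 0, 14, 9, 13, 3, 10, 12, 4, 5, 15, 6]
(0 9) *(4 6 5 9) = (0 4 6 5 9) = [4, 1, 2, 3, 6, 9, 5, 7, 8, 0]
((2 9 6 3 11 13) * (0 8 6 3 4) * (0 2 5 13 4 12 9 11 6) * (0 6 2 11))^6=((0 8 6 12 9 3 2)(4 11)(5 13))^6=(13)(0 2 3 9 12 6 8)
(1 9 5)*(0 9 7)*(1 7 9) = (0 1 9 5 7) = [1, 9, 2, 3, 4, 7, 6, 0, 8, 5]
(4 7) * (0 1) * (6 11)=(0 1)(4 7)(6 11)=[1, 0, 2, 3, 7, 5, 11, 4, 8, 9, 10, 6]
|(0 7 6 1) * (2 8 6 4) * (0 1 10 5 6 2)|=6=|(0 7 4)(2 8)(5 6 10)|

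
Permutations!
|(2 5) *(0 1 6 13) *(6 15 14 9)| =|(0 1 15 14 9 6 13)(2 5)| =14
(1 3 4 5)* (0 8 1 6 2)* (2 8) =[2, 3, 0, 4, 5, 6, 8, 7, 1] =(0 2)(1 3 4 5 6 8)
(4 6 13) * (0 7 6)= (0 7 6 13 4)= [7, 1, 2, 3, 0, 5, 13, 6, 8, 9, 10, 11, 12, 4]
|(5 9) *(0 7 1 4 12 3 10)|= |(0 7 1 4 12 3 10)(5 9)|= 14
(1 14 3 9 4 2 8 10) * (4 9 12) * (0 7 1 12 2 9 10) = (0 7 1 14 3 2 8)(4 9 10 12) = [7, 14, 8, 2, 9, 5, 6, 1, 0, 10, 12, 11, 4, 13, 3]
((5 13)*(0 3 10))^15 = ((0 3 10)(5 13))^15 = (5 13)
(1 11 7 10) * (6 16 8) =[0, 11, 2, 3, 4, 5, 16, 10, 6, 9, 1, 7, 12, 13, 14, 15, 8] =(1 11 7 10)(6 16 8)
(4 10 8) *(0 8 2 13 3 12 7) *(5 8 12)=(0 12 7)(2 13 3 5 8 4 10)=[12, 1, 13, 5, 10, 8, 6, 0, 4, 9, 2, 11, 7, 3]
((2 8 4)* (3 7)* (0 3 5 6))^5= (2 4 8)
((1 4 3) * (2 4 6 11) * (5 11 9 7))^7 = ((1 6 9 7 5 11 2 4 3))^7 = (1 4 11 7 6 3 2 5 9)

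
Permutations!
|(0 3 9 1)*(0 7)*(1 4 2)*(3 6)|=8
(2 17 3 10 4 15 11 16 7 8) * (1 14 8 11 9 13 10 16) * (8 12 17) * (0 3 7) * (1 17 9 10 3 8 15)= (0 8 2 15 10 4 1 14 12 9 13 3 16)(7 11 17)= [8, 14, 15, 16, 1, 5, 6, 11, 2, 13, 4, 17, 9, 3, 12, 10, 0, 7]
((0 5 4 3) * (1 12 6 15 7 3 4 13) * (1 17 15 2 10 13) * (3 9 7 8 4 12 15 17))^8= ((17)(0 5 1 15 8 4 12 6 2 10 13 3)(7 9))^8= (17)(0 2 8)(1 13 12)(3 6 15)(4 5 10)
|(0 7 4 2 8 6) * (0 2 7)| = 6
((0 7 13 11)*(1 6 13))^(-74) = ((0 7 1 6 13 11))^(-74) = (0 13 1)(6 7 11)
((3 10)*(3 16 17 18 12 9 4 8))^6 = ((3 10 16 17 18 12 9 4 8))^6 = (3 9 17)(4 18 10)(8 12 16)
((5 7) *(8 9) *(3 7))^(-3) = (8 9)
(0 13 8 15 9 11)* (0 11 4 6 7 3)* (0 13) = (3 13 8 15 9 4 6 7) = [0, 1, 2, 13, 6, 5, 7, 3, 15, 4, 10, 11, 12, 8, 14, 9]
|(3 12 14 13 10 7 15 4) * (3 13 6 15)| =9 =|(3 12 14 6 15 4 13 10 7)|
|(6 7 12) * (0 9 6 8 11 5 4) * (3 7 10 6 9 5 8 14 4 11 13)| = 10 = |(0 5 11 8 13 3 7 12 14 4)(6 10)|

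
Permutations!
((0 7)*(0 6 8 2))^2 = (0 6 2 7 8)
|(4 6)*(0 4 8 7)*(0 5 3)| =7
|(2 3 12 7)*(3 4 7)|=|(2 4 7)(3 12)|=6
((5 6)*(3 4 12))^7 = (3 4 12)(5 6)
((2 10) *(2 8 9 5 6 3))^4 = (2 5 10 6 8 3 9)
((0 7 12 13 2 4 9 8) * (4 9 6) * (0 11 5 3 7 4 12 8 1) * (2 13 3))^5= (13)(0 7 9 12 5 4 8 1 3 2 6 11)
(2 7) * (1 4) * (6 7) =(1 4)(2 6 7) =[0, 4, 6, 3, 1, 5, 7, 2]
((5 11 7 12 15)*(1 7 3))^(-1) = (1 3 11 5 15 12 7)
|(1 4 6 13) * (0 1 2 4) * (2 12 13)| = 6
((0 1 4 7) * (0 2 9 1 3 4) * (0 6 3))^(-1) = (1 9 2 7 4 3 6)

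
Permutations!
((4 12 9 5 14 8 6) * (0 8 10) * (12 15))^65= (0 12)(4 14)(5 6)(8 9)(10 15)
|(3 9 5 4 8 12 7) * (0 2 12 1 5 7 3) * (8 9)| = 10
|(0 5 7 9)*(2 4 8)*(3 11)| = 12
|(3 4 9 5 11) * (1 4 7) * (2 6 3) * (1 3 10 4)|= 14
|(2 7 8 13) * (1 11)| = 4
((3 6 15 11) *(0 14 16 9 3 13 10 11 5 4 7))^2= (0 16 3 15 4)(5 7 14 9 6)(10 13 11)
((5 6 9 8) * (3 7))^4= (9)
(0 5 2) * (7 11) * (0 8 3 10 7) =(0 5 2 8 3 10 7 11) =[5, 1, 8, 10, 4, 2, 6, 11, 3, 9, 7, 0]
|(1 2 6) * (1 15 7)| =5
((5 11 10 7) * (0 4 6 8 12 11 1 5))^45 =(0 11 6 7 12 4 10 8)(1 5)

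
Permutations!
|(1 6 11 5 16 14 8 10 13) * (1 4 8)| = |(1 6 11 5 16 14)(4 8 10 13)| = 12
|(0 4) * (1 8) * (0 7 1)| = |(0 4 7 1 8)| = 5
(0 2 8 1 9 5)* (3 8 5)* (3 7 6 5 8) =(0 2 8 1 9 7 6 5) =[2, 9, 8, 3, 4, 0, 5, 6, 1, 7]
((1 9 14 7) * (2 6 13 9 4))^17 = (1 4 2 6 13 9 14 7)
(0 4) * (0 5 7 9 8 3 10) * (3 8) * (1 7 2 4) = (0 1 7 9 3 10)(2 4 5) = [1, 7, 4, 10, 5, 2, 6, 9, 8, 3, 0]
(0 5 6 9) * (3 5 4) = (0 4 3 5 6 9) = [4, 1, 2, 5, 3, 6, 9, 7, 8, 0]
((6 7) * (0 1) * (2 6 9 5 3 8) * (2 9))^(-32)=((0 1)(2 6 7)(3 8 9 5))^(-32)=(9)(2 6 7)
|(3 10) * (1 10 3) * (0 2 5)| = 6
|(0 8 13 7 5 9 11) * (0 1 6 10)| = 10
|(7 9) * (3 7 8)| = 4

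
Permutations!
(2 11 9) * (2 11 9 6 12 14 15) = (2 9 11 6 12 14 15) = [0, 1, 9, 3, 4, 5, 12, 7, 8, 11, 10, 6, 14, 13, 15, 2]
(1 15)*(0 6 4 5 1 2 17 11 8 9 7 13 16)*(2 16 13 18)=(0 6 4 5 1 15 16)(2 17 11 8 9 7 18)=[6, 15, 17, 3, 5, 1, 4, 18, 9, 7, 10, 8, 12, 13, 14, 16, 0, 11, 2]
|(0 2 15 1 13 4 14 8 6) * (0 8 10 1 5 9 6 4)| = |(0 2 15 5 9 6 8 4 14 10 1 13)| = 12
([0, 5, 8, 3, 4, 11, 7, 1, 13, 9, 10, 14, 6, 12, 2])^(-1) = [0, 7, 14, 3, 4, 1, 12, 6, 2, 9, 10, 5, 13, 8, 11]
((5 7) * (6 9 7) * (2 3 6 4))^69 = ((2 3 6 9 7 5 4))^69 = (2 4 5 7 9 6 3)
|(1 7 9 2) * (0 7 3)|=6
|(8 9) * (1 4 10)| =6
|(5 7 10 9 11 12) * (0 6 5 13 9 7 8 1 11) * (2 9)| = |(0 6 5 8 1 11 12 13 2 9)(7 10)| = 10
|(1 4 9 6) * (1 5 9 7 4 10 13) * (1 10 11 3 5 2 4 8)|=10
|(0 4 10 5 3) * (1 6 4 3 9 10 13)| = |(0 3)(1 6 4 13)(5 9 10)| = 12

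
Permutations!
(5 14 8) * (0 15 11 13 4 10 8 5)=[15, 1, 2, 3, 10, 14, 6, 7, 0, 9, 8, 13, 12, 4, 5, 11]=(0 15 11 13 4 10 8)(5 14)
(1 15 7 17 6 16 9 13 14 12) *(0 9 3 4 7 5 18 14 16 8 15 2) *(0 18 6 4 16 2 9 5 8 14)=(0 5 6 14 12 1 9 13 2 18)(3 16)(4 7 17)(8 15)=[5, 9, 18, 16, 7, 6, 14, 17, 15, 13, 10, 11, 1, 2, 12, 8, 3, 4, 0]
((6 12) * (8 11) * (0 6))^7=(0 6 12)(8 11)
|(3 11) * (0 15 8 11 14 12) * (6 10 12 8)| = 20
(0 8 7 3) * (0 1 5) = (0 8 7 3 1 5) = [8, 5, 2, 1, 4, 0, 6, 3, 7]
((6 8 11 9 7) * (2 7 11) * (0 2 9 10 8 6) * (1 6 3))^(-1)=(0 7 2)(1 3 6)(8 10 11 9)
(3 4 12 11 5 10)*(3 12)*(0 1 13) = (0 1 13)(3 4)(5 10 12 11) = [1, 13, 2, 4, 3, 10, 6, 7, 8, 9, 12, 5, 11, 0]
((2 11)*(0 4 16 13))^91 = ((0 4 16 13)(2 11))^91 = (0 13 16 4)(2 11)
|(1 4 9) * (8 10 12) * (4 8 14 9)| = 6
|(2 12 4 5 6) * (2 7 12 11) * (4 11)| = |(2 4 5 6 7 12 11)| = 7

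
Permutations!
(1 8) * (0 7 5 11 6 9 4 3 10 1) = (0 7 5 11 6 9 4 3 10 1 8) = [7, 8, 2, 10, 3, 11, 9, 5, 0, 4, 1, 6]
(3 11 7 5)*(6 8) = [0, 1, 2, 11, 4, 3, 8, 5, 6, 9, 10, 7] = (3 11 7 5)(6 8)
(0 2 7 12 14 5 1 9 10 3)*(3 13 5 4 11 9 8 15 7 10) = [2, 8, 10, 0, 11, 1, 6, 12, 15, 3, 13, 9, 14, 5, 4, 7] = (0 2 10 13 5 1 8 15 7 12 14 4 11 9 3)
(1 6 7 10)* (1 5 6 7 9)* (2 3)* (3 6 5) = (1 7 10 3 2 6 9) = [0, 7, 6, 2, 4, 5, 9, 10, 8, 1, 3]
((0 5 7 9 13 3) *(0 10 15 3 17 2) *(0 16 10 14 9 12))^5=(0 5 7 12)(2 14 16 9 10 13 15 17 3)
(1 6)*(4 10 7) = (1 6)(4 10 7) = [0, 6, 2, 3, 10, 5, 1, 4, 8, 9, 7]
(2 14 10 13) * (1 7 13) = (1 7 13 2 14 10) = [0, 7, 14, 3, 4, 5, 6, 13, 8, 9, 1, 11, 12, 2, 10]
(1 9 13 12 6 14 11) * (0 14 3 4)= (0 14 11 1 9 13 12 6 3 4)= [14, 9, 2, 4, 0, 5, 3, 7, 8, 13, 10, 1, 6, 12, 11]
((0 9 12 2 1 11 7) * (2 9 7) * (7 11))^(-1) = (0 7 1 2 11)(9 12)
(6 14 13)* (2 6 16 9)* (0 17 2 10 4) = [17, 1, 6, 3, 0, 5, 14, 7, 8, 10, 4, 11, 12, 16, 13, 15, 9, 2] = (0 17 2 6 14 13 16 9 10 4)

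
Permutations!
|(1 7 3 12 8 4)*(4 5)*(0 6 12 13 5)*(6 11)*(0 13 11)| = |(1 7 3 11 6 12 8 13 5 4)| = 10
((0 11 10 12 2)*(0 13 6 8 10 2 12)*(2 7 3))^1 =((0 11 7 3 2 13 6 8 10))^1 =(0 11 7 3 2 13 6 8 10)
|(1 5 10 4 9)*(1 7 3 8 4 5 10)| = |(1 10 5)(3 8 4 9 7)| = 15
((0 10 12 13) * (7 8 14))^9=((0 10 12 13)(7 8 14))^9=(14)(0 10 12 13)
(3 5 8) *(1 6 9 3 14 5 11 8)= [0, 6, 2, 11, 4, 1, 9, 7, 14, 3, 10, 8, 12, 13, 5]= (1 6 9 3 11 8 14 5)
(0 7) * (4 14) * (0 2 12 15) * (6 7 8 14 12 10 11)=(0 8 14 4 12 15)(2 10 11 6 7)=[8, 1, 10, 3, 12, 5, 7, 2, 14, 9, 11, 6, 15, 13, 4, 0]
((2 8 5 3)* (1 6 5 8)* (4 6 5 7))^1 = ((8)(1 5 3 2)(4 6 7))^1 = (8)(1 5 3 2)(4 6 7)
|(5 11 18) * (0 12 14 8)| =12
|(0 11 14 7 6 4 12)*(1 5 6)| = 9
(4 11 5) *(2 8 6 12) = (2 8 6 12)(4 11 5) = [0, 1, 8, 3, 11, 4, 12, 7, 6, 9, 10, 5, 2]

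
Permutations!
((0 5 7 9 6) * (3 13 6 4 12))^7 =((0 5 7 9 4 12 3 13 6))^7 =(0 13 12 9 5 6 3 4 7)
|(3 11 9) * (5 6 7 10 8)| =|(3 11 9)(5 6 7 10 8)| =15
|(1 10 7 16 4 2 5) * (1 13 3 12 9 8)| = 12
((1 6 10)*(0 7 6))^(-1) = (0 1 10 6 7)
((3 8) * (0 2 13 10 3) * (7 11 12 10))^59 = (0 12 2 10 13 3 7 8 11)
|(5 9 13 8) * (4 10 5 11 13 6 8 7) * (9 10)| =|(4 9 6 8 11 13 7)(5 10)| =14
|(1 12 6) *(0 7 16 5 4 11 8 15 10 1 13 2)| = |(0 7 16 5 4 11 8 15 10 1 12 6 13 2)| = 14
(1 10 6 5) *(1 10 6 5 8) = (1 6 8)(5 10) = [0, 6, 2, 3, 4, 10, 8, 7, 1, 9, 5]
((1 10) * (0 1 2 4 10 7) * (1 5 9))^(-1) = ((0 5 9 1 7)(2 4 10))^(-1) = (0 7 1 9 5)(2 10 4)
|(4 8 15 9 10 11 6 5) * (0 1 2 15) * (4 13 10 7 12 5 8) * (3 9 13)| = 45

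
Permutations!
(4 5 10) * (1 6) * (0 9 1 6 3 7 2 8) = (0 9 1 3 7 2 8)(4 5 10) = [9, 3, 8, 7, 5, 10, 6, 2, 0, 1, 4]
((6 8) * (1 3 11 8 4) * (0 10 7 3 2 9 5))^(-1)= (0 5 9 2 1 4 6 8 11 3 7 10)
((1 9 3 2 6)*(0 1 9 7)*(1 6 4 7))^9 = (0 9 2 7 6 3 4)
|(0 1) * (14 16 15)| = 6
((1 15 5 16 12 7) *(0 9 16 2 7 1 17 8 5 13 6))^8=((0 9 16 12 1 15 13 6)(2 7 17 8 5))^8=(2 8 7 5 17)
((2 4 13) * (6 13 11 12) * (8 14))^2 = ((2 4 11 12 6 13)(8 14))^2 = (14)(2 11 6)(4 12 13)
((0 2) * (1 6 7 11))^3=(0 2)(1 11 7 6)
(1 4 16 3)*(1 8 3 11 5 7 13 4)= (3 8)(4 16 11 5 7 13)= [0, 1, 2, 8, 16, 7, 6, 13, 3, 9, 10, 5, 12, 4, 14, 15, 11]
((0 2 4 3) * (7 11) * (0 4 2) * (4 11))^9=((3 11 7 4))^9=(3 11 7 4)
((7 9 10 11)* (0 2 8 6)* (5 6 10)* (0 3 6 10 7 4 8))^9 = ((0 2)(3 6)(4 8 7 9 5 10 11))^9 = (0 2)(3 6)(4 7 5 11 8 9 10)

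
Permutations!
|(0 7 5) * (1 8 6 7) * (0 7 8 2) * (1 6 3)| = 6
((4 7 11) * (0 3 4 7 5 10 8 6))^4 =(11)(0 10 3 8 4 6 5)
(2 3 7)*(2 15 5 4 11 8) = (2 3 7 15 5 4 11 8) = [0, 1, 3, 7, 11, 4, 6, 15, 2, 9, 10, 8, 12, 13, 14, 5]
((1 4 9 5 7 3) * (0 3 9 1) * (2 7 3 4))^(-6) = ((0 4 1 2 7 9 5 3))^(-6) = (0 1 7 5)(2 9 3 4)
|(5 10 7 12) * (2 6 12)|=|(2 6 12 5 10 7)|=6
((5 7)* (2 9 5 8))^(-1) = ((2 9 5 7 8))^(-1) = (2 8 7 5 9)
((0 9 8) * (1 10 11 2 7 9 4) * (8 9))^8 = ((0 4 1 10 11 2 7 8))^8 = (11)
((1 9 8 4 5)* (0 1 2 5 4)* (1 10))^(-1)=(0 8 9 1 10)(2 5)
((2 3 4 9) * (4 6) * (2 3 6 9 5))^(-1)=(2 5 4 6)(3 9)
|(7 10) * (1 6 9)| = |(1 6 9)(7 10)| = 6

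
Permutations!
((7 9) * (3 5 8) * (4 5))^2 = ((3 4 5 8)(7 9))^2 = (9)(3 5)(4 8)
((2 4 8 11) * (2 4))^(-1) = ((4 8 11))^(-1) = (4 11 8)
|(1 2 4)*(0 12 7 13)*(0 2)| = 7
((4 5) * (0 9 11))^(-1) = ((0 9 11)(4 5))^(-1) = (0 11 9)(4 5)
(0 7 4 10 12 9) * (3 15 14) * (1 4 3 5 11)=(0 7 3 15 14 5 11 1 4 10 12 9)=[7, 4, 2, 15, 10, 11, 6, 3, 8, 0, 12, 1, 9, 13, 5, 14]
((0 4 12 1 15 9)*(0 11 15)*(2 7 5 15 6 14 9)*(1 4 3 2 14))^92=((0 3 2 7 5 15 14 9 11 6 1)(4 12))^92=(0 5 11 3 15 6 2 14 1 7 9)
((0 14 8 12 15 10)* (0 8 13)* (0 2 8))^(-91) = ((0 14 13 2 8 12 15 10))^(-91) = (0 12 13 10 8 14 15 2)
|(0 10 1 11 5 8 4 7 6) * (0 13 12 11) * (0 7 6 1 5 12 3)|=|(0 10 5 8 4 6 13 3)(1 7)(11 12)|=8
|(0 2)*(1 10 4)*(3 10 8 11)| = |(0 2)(1 8 11 3 10 4)| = 6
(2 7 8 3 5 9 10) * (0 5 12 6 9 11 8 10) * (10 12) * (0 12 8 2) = (0 5 11 2 7 8 3 10)(6 9 12) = [5, 1, 7, 10, 4, 11, 9, 8, 3, 12, 0, 2, 6]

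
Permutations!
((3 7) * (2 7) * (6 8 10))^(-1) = ((2 7 3)(6 8 10))^(-1) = (2 3 7)(6 10 8)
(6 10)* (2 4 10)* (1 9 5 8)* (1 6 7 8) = [0, 9, 4, 3, 10, 1, 2, 8, 6, 5, 7] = (1 9 5)(2 4 10 7 8 6)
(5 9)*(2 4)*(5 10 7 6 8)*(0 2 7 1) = [2, 0, 4, 3, 7, 9, 8, 6, 5, 10, 1] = (0 2 4 7 6 8 5 9 10 1)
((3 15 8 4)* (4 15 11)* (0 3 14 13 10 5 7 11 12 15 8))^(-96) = ((0 3 12 15)(4 14 13 10 5 7 11))^(-96) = (15)(4 13 5 11 14 10 7)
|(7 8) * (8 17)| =|(7 17 8)| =3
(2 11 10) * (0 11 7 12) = (0 11 10 2 7 12) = [11, 1, 7, 3, 4, 5, 6, 12, 8, 9, 2, 10, 0]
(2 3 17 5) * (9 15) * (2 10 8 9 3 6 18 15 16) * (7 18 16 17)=(2 6 16)(3 7 18 15)(5 10 8 9 17)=[0, 1, 6, 7, 4, 10, 16, 18, 9, 17, 8, 11, 12, 13, 14, 3, 2, 5, 15]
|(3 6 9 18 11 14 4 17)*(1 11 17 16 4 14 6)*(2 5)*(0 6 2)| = 10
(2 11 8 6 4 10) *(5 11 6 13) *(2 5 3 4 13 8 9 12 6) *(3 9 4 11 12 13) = (3 11 4 10 5 12 6)(9 13) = [0, 1, 2, 11, 10, 12, 3, 7, 8, 13, 5, 4, 6, 9]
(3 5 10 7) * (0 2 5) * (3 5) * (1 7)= (0 2 3)(1 7 5 10)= [2, 7, 3, 0, 4, 10, 6, 5, 8, 9, 1]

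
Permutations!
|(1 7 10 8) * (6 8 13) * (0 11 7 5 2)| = 10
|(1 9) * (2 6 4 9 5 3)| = 7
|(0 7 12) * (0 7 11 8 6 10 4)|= 6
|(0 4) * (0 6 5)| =|(0 4 6 5)| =4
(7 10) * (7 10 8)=(10)(7 8)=[0, 1, 2, 3, 4, 5, 6, 8, 7, 9, 10]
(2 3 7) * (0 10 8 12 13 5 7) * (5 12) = [10, 1, 3, 0, 4, 7, 6, 2, 5, 9, 8, 11, 13, 12] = (0 10 8 5 7 2 3)(12 13)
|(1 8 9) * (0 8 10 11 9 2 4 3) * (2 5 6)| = |(0 8 5 6 2 4 3)(1 10 11 9)| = 28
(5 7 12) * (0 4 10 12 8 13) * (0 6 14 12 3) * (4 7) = (0 7 8 13 6 14 12 5 4 10 3) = [7, 1, 2, 0, 10, 4, 14, 8, 13, 9, 3, 11, 5, 6, 12]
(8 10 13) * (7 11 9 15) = (7 11 9 15)(8 10 13) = [0, 1, 2, 3, 4, 5, 6, 11, 10, 15, 13, 9, 12, 8, 14, 7]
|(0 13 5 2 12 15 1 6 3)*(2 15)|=14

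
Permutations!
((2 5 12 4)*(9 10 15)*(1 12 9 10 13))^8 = ((1 12 4 2 5 9 13)(10 15))^8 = (15)(1 12 4 2 5 9 13)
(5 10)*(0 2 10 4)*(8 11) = (0 2 10 5 4)(8 11) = [2, 1, 10, 3, 0, 4, 6, 7, 11, 9, 5, 8]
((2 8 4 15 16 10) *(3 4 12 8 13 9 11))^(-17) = (2 13 9 11 3 4 15 16 10)(8 12)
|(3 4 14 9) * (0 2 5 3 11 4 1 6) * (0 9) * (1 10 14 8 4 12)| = 30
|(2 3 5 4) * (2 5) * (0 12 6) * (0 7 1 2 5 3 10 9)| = |(0 12 6 7 1 2 10 9)(3 5 4)| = 24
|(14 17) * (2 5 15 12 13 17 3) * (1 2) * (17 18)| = 10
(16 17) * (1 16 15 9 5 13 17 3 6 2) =(1 16 3 6 2)(5 13 17 15 9) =[0, 16, 1, 6, 4, 13, 2, 7, 8, 5, 10, 11, 12, 17, 14, 9, 3, 15]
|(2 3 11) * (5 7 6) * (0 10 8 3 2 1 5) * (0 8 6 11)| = |(0 10 6 8 3)(1 5 7 11)| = 20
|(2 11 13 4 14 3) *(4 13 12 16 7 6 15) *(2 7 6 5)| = 11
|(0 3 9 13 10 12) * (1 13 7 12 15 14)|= |(0 3 9 7 12)(1 13 10 15 14)|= 5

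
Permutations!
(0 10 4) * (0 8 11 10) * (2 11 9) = (2 11 10 4 8 9) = [0, 1, 11, 3, 8, 5, 6, 7, 9, 2, 4, 10]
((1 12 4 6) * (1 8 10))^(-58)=(1 4 8)(6 10 12)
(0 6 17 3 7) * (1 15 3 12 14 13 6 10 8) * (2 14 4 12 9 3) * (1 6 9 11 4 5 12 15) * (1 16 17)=(0 10 8 6 1 16 17 11 4 15 2 14 13 9 3 7)(5 12)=[10, 16, 14, 7, 15, 12, 1, 0, 6, 3, 8, 4, 5, 9, 13, 2, 17, 11]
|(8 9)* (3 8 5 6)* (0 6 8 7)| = |(0 6 3 7)(5 8 9)| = 12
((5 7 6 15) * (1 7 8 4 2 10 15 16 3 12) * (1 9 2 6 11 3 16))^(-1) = (16)(1 6 4 8 5 15 10 2 9 12 3 11 7)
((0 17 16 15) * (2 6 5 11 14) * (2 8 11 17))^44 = (0 6 17 15 2 5 16)(8 14 11)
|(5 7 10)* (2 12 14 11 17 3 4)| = 21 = |(2 12 14 11 17 3 4)(5 7 10)|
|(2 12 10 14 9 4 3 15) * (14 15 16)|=20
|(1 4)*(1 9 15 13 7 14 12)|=8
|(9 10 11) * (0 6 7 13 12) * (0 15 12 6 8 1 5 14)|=30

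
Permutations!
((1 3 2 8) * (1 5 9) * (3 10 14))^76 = (1 2)(3 9)(5 14)(8 10)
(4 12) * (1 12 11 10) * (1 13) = [0, 12, 2, 3, 11, 5, 6, 7, 8, 9, 13, 10, 4, 1] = (1 12 4 11 10 13)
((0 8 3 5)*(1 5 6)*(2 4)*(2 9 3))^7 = ((0 8 2 4 9 3 6 1 5))^7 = (0 1 3 4 8 5 6 9 2)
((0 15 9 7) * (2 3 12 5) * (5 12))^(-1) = (0 7 9 15)(2 5 3)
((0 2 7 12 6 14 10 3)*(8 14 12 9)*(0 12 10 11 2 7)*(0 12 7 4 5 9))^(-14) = (0 7 3 10 6 12 2 11 14 8 9 5 4)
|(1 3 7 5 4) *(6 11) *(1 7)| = |(1 3)(4 7 5)(6 11)| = 6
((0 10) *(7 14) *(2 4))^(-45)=((0 10)(2 4)(7 14))^(-45)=(0 10)(2 4)(7 14)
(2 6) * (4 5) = (2 6)(4 5) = [0, 1, 6, 3, 5, 4, 2]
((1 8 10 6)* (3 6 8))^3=(8 10)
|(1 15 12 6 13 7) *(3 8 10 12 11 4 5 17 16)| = 14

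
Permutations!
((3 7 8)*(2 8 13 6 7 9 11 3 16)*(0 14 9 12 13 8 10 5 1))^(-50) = ((0 14 9 11 3 12 13 6 7 8 16 2 10 5 1))^(-50) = (0 16 12)(1 8 3)(2 13 14)(5 7 11)(6 9 10)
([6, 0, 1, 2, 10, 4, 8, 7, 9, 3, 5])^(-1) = [1, 2, 3, 9, 5, 10, 0, 7, 6, 8, 4]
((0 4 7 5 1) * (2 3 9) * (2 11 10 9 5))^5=(0 5 2 4 1 3 7)(9 10 11)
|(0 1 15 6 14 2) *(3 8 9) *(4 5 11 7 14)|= |(0 1 15 6 4 5 11 7 14 2)(3 8 9)|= 30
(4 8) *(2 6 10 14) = (2 6 10 14)(4 8) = [0, 1, 6, 3, 8, 5, 10, 7, 4, 9, 14, 11, 12, 13, 2]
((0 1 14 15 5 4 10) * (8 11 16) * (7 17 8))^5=((0 1 14 15 5 4 10)(7 17 8 11 16))^5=(17)(0 4 15 1 10 5 14)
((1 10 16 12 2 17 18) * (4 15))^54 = (1 17 12 10 18 2 16)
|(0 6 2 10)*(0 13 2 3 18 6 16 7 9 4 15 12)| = |(0 16 7 9 4 15 12)(2 10 13)(3 18 6)| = 21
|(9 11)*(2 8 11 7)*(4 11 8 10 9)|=|(2 10 9 7)(4 11)|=4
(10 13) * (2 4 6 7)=[0, 1, 4, 3, 6, 5, 7, 2, 8, 9, 13, 11, 12, 10]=(2 4 6 7)(10 13)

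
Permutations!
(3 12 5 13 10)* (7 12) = (3 7 12 5 13 10) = [0, 1, 2, 7, 4, 13, 6, 12, 8, 9, 3, 11, 5, 10]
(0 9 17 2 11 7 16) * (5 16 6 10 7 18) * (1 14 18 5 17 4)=(0 9 4 1 14 18 17 2 11 5 16)(6 10 7)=[9, 14, 11, 3, 1, 16, 10, 6, 8, 4, 7, 5, 12, 13, 18, 15, 0, 2, 17]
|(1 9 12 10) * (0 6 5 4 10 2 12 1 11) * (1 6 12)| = |(0 12 2 1 9 6 5 4 10 11)| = 10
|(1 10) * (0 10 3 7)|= 5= |(0 10 1 3 7)|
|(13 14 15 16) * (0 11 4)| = 12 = |(0 11 4)(13 14 15 16)|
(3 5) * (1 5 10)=(1 5 3 10)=[0, 5, 2, 10, 4, 3, 6, 7, 8, 9, 1]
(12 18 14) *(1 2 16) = (1 2 16)(12 18 14) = [0, 2, 16, 3, 4, 5, 6, 7, 8, 9, 10, 11, 18, 13, 12, 15, 1, 17, 14]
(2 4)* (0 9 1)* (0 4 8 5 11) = (0 9 1 4 2 8 5 11) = [9, 4, 8, 3, 2, 11, 6, 7, 5, 1, 10, 0]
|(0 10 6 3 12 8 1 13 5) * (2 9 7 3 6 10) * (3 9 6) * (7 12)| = 11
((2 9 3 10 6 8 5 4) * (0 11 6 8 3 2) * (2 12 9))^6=((0 11 6 3 10 8 5 4)(9 12))^6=(12)(0 5 10 6)(3 11 4 8)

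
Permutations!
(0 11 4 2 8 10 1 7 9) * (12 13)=[11, 7, 8, 3, 2, 5, 6, 9, 10, 0, 1, 4, 13, 12]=(0 11 4 2 8 10 1 7 9)(12 13)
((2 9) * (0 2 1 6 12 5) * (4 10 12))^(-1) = (0 5 12 10 4 6 1 9 2)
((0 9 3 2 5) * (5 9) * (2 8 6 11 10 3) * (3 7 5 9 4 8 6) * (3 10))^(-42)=((0 9 2 4 8 10 7 5)(3 6 11))^(-42)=(11)(0 7 8 2)(4 9 5 10)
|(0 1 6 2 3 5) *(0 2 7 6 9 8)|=12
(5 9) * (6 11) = (5 9)(6 11) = [0, 1, 2, 3, 4, 9, 11, 7, 8, 5, 10, 6]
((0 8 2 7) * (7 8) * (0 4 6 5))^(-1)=(0 5 6 4 7)(2 8)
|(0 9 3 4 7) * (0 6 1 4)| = 12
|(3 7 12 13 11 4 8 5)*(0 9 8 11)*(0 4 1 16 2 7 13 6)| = 14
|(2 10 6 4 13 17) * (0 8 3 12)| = 12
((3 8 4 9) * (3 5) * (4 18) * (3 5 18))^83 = ((3 8)(4 9 18))^83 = (3 8)(4 18 9)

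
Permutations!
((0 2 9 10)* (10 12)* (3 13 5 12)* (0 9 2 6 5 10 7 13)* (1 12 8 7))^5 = ((0 6 5 8 7 13 10 9 3)(1 12))^5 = (0 13 6 10 5 9 8 3 7)(1 12)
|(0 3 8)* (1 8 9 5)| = 6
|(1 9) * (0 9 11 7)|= 5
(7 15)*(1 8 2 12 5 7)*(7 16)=(1 8 2 12 5 16 7 15)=[0, 8, 12, 3, 4, 16, 6, 15, 2, 9, 10, 11, 5, 13, 14, 1, 7]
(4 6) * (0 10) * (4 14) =(0 10)(4 6 14) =[10, 1, 2, 3, 6, 5, 14, 7, 8, 9, 0, 11, 12, 13, 4]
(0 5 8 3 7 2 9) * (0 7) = (0 5 8 3)(2 9 7) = [5, 1, 9, 0, 4, 8, 6, 2, 3, 7]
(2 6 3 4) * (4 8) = (2 6 3 8 4) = [0, 1, 6, 8, 2, 5, 3, 7, 4]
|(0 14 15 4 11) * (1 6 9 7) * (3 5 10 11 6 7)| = |(0 14 15 4 6 9 3 5 10 11)(1 7)| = 10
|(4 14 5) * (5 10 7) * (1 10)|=|(1 10 7 5 4 14)|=6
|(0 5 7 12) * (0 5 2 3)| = 3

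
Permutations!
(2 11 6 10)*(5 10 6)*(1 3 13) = (1 3 13)(2 11 5 10) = [0, 3, 11, 13, 4, 10, 6, 7, 8, 9, 2, 5, 12, 1]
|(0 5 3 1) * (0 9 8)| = 6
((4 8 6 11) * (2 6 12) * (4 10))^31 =(2 10 12 11 8 6 4) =((2 6 11 10 4 8 12))^31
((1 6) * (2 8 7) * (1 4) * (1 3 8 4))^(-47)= (1 6)(2 8 4 7 3)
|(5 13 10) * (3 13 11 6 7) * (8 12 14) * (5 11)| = |(3 13 10 11 6 7)(8 12 14)| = 6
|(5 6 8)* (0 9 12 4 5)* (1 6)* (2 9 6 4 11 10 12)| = |(0 6 8)(1 4 5)(2 9)(10 12 11)| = 6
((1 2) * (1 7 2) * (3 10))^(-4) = (10)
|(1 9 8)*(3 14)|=|(1 9 8)(3 14)|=6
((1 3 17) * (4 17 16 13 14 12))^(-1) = (1 17 4 12 14 13 16 3)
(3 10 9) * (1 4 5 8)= [0, 4, 2, 10, 5, 8, 6, 7, 1, 3, 9]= (1 4 5 8)(3 10 9)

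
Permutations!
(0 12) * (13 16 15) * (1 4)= (0 12)(1 4)(13 16 15)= [12, 4, 2, 3, 1, 5, 6, 7, 8, 9, 10, 11, 0, 16, 14, 13, 15]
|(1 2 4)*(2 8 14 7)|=6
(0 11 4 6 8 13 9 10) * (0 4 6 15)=[11, 1, 2, 3, 15, 5, 8, 7, 13, 10, 4, 6, 12, 9, 14, 0]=(0 11 6 8 13 9 10 4 15)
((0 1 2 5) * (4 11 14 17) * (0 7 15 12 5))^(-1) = (0 2 1)(4 17 14 11)(5 12 15 7)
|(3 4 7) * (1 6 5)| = |(1 6 5)(3 4 7)| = 3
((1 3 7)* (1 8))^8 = (8)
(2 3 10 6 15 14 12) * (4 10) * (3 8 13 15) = (2 8 13 15 14 12)(3 4 10 6) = [0, 1, 8, 4, 10, 5, 3, 7, 13, 9, 6, 11, 2, 15, 12, 14]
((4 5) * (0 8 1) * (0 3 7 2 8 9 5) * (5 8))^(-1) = ((0 9 8 1 3 7 2 5 4))^(-1) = (0 4 5 2 7 3 1 8 9)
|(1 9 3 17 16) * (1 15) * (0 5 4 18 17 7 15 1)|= |(0 5 4 18 17 16 1 9 3 7 15)|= 11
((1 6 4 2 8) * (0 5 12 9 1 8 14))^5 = ((0 5 12 9 1 6 4 2 14))^5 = (0 6 5 4 12 2 9 14 1)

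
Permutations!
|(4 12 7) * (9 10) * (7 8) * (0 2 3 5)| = 4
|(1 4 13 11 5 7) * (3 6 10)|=6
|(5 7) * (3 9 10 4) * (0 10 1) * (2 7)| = 6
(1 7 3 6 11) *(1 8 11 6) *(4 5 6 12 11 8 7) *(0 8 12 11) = [8, 4, 2, 1, 5, 6, 11, 3, 12, 9, 10, 7, 0] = (0 8 12)(1 4 5 6 11 7 3)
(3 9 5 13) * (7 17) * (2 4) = (2 4)(3 9 5 13)(7 17) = [0, 1, 4, 9, 2, 13, 6, 17, 8, 5, 10, 11, 12, 3, 14, 15, 16, 7]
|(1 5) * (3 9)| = 2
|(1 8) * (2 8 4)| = |(1 4 2 8)| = 4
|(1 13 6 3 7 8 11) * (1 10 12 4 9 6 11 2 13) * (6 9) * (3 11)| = |(2 13 3 7 8)(4 6 11 10 12)| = 5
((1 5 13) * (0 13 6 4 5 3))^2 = ((0 13 1 3)(4 5 6))^2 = (0 1)(3 13)(4 6 5)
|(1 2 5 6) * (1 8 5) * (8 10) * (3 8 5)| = 6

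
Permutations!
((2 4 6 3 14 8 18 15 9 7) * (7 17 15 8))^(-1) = (2 7 14 3 6 4)(8 18)(9 15 17)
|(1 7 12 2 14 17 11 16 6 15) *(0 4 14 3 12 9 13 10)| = |(0 4 14 17 11 16 6 15 1 7 9 13 10)(2 3 12)| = 39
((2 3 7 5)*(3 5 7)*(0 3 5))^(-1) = ((7)(0 3 5 2))^(-1) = (7)(0 2 5 3)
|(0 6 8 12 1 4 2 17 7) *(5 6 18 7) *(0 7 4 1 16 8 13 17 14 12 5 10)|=13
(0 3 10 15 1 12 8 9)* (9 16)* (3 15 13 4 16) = [15, 12, 2, 10, 16, 5, 6, 7, 3, 0, 13, 11, 8, 4, 14, 1, 9] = (0 15 1 12 8 3 10 13 4 16 9)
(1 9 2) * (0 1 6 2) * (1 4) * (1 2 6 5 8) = (0 4 2 5 8 1 9) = [4, 9, 5, 3, 2, 8, 6, 7, 1, 0]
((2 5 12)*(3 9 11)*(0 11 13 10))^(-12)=(13)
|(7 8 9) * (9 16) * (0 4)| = |(0 4)(7 8 16 9)| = 4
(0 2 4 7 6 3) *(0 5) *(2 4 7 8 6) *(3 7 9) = (0 4 8 6 7 2 9 3 5) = [4, 1, 9, 5, 8, 0, 7, 2, 6, 3]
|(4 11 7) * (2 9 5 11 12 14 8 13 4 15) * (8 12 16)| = |(2 9 5 11 7 15)(4 16 8 13)(12 14)| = 12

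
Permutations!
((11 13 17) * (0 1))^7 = (0 1)(11 13 17)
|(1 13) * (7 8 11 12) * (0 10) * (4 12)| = 10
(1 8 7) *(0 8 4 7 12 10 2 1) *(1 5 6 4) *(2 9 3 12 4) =(0 8 4 7)(2 5 6)(3 12 10 9) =[8, 1, 5, 12, 7, 6, 2, 0, 4, 3, 9, 11, 10]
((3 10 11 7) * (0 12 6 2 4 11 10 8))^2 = (0 6 4 7 8 12 2 11 3)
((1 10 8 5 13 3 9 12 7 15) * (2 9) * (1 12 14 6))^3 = (15)(1 5 2 6 8 3 14 10 13 9)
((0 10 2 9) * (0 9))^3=(10)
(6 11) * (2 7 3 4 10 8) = (2 7 3 4 10 8)(6 11) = [0, 1, 7, 4, 10, 5, 11, 3, 2, 9, 8, 6]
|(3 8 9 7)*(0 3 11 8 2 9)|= 7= |(0 3 2 9 7 11 8)|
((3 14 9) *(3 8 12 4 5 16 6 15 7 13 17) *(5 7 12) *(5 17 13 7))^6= ((3 14 9 8 17)(4 5 16 6 15 12))^6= (3 14 9 8 17)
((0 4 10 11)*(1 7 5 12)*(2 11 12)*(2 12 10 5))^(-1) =((0 4 5 12 1 7 2 11))^(-1) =(0 11 2 7 1 12 5 4)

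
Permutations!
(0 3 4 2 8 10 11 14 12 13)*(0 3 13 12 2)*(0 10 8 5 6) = (0 13 3 4 10 11 14 2 5 6) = [13, 1, 5, 4, 10, 6, 0, 7, 8, 9, 11, 14, 12, 3, 2]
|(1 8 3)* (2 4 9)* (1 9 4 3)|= |(1 8)(2 3 9)|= 6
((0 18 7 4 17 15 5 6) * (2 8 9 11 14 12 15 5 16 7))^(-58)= (0 2 9 14 15 7 17 6 18 8 11 12 16 4 5)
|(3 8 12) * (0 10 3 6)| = 6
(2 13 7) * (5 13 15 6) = (2 15 6 5 13 7) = [0, 1, 15, 3, 4, 13, 5, 2, 8, 9, 10, 11, 12, 7, 14, 6]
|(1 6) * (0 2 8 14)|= |(0 2 8 14)(1 6)|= 4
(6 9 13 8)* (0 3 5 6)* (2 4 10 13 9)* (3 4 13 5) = (0 4 10 5 6 2 13 8) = [4, 1, 13, 3, 10, 6, 2, 7, 0, 9, 5, 11, 12, 8]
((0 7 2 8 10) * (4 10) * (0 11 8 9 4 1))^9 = (11)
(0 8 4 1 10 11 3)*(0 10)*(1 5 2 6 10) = (0 8 4 5 2 6 10 11 3 1) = [8, 0, 6, 1, 5, 2, 10, 7, 4, 9, 11, 3]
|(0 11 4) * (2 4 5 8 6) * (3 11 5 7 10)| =12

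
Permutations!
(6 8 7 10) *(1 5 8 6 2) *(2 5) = [0, 2, 1, 3, 4, 8, 6, 10, 7, 9, 5] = (1 2)(5 8 7 10)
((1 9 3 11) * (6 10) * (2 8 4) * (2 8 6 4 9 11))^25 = (1 11)(2 8 6 9 10 3 4)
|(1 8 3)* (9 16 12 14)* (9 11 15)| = |(1 8 3)(9 16 12 14 11 15)| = 6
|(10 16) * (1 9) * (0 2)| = 2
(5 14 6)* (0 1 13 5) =(0 1 13 5 14 6) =[1, 13, 2, 3, 4, 14, 0, 7, 8, 9, 10, 11, 12, 5, 6]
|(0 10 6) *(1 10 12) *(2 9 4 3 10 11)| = 10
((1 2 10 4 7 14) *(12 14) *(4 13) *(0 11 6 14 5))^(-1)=(0 5 12 7 4 13 10 2 1 14 6 11)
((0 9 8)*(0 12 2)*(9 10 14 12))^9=(0 2 12 14 10)(8 9)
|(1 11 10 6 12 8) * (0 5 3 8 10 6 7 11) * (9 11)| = 30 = |(0 5 3 8 1)(6 12 10 7 9 11)|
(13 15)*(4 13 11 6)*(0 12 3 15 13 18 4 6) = (0 12 3 15 11)(4 18) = [12, 1, 2, 15, 18, 5, 6, 7, 8, 9, 10, 0, 3, 13, 14, 11, 16, 17, 4]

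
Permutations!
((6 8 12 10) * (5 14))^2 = ((5 14)(6 8 12 10))^2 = (14)(6 12)(8 10)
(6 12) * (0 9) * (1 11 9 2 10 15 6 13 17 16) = (0 2 10 15 6 12 13 17 16 1 11 9) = [2, 11, 10, 3, 4, 5, 12, 7, 8, 0, 15, 9, 13, 17, 14, 6, 1, 16]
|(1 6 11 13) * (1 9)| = 5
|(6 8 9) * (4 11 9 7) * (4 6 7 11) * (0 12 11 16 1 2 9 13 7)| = 11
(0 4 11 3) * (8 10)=[4, 1, 2, 0, 11, 5, 6, 7, 10, 9, 8, 3]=(0 4 11 3)(8 10)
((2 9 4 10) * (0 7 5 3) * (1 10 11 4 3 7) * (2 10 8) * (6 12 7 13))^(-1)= (0 3 9 2 8 1)(4 11)(5 7 12 6 13)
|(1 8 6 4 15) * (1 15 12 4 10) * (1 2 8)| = |(15)(2 8 6 10)(4 12)| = 4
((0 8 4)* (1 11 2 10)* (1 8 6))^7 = (0 4 8 10 2 11 1 6)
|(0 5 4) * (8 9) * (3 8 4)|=|(0 5 3 8 9 4)|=6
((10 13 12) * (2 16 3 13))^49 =((2 16 3 13 12 10))^49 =(2 16 3 13 12 10)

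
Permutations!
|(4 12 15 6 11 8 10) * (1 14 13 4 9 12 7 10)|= 12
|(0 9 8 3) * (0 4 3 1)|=4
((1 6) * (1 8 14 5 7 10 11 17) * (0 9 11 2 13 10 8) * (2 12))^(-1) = (0 6 1 17 11 9)(2 12 10 13)(5 14 8 7)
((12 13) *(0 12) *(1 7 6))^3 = ((0 12 13)(1 7 6))^3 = (13)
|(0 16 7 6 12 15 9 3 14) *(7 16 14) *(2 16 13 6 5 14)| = 12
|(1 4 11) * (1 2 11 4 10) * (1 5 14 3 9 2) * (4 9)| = |(1 10 5 14 3 4 9 2 11)| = 9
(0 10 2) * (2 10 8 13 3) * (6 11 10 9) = (0 8 13 3 2)(6 11 10 9) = [8, 1, 0, 2, 4, 5, 11, 7, 13, 6, 9, 10, 12, 3]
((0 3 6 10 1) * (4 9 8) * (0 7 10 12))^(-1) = (0 12 6 3)(1 10 7)(4 8 9)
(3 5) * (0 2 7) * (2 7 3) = (0 7)(2 3 5) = [7, 1, 3, 5, 4, 2, 6, 0]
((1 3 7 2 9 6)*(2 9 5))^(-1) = ((1 3 7 9 6)(2 5))^(-1) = (1 6 9 7 3)(2 5)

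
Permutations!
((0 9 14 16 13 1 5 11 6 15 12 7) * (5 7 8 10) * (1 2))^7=(0 7 1 2 13 16 14 9)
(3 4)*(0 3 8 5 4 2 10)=[3, 1, 10, 2, 8, 4, 6, 7, 5, 9, 0]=(0 3 2 10)(4 8 5)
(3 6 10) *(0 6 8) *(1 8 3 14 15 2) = (0 6 10 14 15 2 1 8) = [6, 8, 1, 3, 4, 5, 10, 7, 0, 9, 14, 11, 12, 13, 15, 2]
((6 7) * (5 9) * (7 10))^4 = ((5 9)(6 10 7))^4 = (6 10 7)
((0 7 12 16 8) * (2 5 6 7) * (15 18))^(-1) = ((0 2 5 6 7 12 16 8)(15 18))^(-1) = (0 8 16 12 7 6 5 2)(15 18)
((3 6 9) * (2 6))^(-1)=((2 6 9 3))^(-1)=(2 3 9 6)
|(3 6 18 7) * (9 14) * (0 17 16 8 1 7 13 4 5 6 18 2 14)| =15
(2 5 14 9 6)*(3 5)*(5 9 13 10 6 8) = (2 3 9 8 5 14 13 10 6) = [0, 1, 3, 9, 4, 14, 2, 7, 5, 8, 6, 11, 12, 10, 13]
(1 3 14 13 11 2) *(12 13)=(1 3 14 12 13 11 2)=[0, 3, 1, 14, 4, 5, 6, 7, 8, 9, 10, 2, 13, 11, 12]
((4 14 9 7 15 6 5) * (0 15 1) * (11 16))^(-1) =((0 15 6 5 4 14 9 7 1)(11 16))^(-1) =(0 1 7 9 14 4 5 6 15)(11 16)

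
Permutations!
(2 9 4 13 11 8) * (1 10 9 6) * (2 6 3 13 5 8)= [0, 10, 3, 13, 5, 8, 1, 7, 6, 4, 9, 2, 12, 11]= (1 10 9 4 5 8 6)(2 3 13 11)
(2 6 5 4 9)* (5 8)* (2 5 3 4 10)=[0, 1, 6, 4, 9, 10, 8, 7, 3, 5, 2]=(2 6 8 3 4 9 5 10)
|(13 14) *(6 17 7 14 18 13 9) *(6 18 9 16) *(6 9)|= 8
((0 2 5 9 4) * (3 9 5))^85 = ((0 2 3 9 4))^85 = (9)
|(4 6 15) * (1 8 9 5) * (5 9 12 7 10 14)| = 21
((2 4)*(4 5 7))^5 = ((2 5 7 4))^5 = (2 5 7 4)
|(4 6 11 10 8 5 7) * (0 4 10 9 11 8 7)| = 10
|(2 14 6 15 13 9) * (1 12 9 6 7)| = 6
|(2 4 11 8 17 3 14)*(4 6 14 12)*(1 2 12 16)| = 11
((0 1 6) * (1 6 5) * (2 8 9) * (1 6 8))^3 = (0 2 6 9 5 8 1)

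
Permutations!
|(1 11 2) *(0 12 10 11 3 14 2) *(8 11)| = |(0 12 10 8 11)(1 3 14 2)| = 20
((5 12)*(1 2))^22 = (12)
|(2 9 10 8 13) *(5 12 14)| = |(2 9 10 8 13)(5 12 14)| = 15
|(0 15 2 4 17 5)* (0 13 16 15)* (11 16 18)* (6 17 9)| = 11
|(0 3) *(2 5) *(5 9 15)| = |(0 3)(2 9 15 5)| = 4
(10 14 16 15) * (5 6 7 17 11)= (5 6 7 17 11)(10 14 16 15)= [0, 1, 2, 3, 4, 6, 7, 17, 8, 9, 14, 5, 12, 13, 16, 10, 15, 11]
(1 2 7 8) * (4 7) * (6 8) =(1 2 4 7 6 8) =[0, 2, 4, 3, 7, 5, 8, 6, 1]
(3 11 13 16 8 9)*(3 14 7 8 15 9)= (3 11 13 16 15 9 14 7 8)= [0, 1, 2, 11, 4, 5, 6, 8, 3, 14, 10, 13, 12, 16, 7, 9, 15]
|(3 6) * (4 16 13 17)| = 4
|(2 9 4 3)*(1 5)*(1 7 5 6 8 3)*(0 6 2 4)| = 8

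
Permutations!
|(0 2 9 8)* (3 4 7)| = 12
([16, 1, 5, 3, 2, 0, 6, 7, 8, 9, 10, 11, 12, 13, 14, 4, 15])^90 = (16)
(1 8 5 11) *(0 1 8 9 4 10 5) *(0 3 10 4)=(0 1 9)(3 10 5 11 8)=[1, 9, 2, 10, 4, 11, 6, 7, 3, 0, 5, 8]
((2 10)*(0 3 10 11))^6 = (0 3 10 2 11)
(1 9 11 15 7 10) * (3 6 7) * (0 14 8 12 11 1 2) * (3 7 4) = (0 14 8 12 11 15 7 10 2)(1 9)(3 6 4) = [14, 9, 0, 6, 3, 5, 4, 10, 12, 1, 2, 15, 11, 13, 8, 7]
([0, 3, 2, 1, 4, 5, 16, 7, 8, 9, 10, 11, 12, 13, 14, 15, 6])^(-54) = (16)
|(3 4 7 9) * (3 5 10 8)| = 7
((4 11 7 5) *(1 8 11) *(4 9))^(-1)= (1 4 9 5 7 11 8)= ((1 8 11 7 5 9 4))^(-1)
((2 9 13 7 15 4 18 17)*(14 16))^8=(18)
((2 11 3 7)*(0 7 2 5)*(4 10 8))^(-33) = (11) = ((0 7 5)(2 11 3)(4 10 8))^(-33)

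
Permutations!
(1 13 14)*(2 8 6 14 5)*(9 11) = (1 13 5 2 8 6 14)(9 11) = [0, 13, 8, 3, 4, 2, 14, 7, 6, 11, 10, 9, 12, 5, 1]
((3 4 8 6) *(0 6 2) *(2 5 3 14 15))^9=(0 2 15 14 6)(3 4 8 5)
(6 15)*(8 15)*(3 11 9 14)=(3 11 9 14)(6 8 15)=[0, 1, 2, 11, 4, 5, 8, 7, 15, 14, 10, 9, 12, 13, 3, 6]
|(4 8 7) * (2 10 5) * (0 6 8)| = |(0 6 8 7 4)(2 10 5)| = 15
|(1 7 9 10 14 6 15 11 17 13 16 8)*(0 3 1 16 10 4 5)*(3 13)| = 14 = |(0 13 10 14 6 15 11 17 3 1 7 9 4 5)(8 16)|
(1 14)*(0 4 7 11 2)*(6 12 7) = (0 4 6 12 7 11 2)(1 14) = [4, 14, 0, 3, 6, 5, 12, 11, 8, 9, 10, 2, 7, 13, 1]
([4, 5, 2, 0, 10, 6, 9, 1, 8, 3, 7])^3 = (0 7 6)(1 9 4)(3 10 5)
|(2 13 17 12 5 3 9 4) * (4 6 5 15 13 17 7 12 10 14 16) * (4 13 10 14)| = |(2 17 14 16 13 7 12 15 10 4)(3 9 6 5)| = 20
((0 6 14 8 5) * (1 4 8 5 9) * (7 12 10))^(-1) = ((0 6 14 5)(1 4 8 9)(7 12 10))^(-1) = (0 5 14 6)(1 9 8 4)(7 10 12)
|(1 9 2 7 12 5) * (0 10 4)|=6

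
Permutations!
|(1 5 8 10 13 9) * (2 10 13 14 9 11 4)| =10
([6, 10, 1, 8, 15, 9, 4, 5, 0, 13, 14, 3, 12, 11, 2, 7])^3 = [15, 2, 14, 6, 5, 11, 7, 13, 4, 3, 1, 0, 12, 8, 10, 9]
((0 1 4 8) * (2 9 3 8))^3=((0 1 4 2 9 3 8))^3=(0 2 8 4 3 1 9)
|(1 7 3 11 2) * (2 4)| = |(1 7 3 11 4 2)| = 6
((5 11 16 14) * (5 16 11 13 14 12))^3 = (5 16 13 12 14)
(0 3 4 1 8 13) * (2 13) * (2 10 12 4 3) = (0 2 13)(1 8 10 12 4) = [2, 8, 13, 3, 1, 5, 6, 7, 10, 9, 12, 11, 4, 0]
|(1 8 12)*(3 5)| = 6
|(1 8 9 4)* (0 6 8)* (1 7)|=7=|(0 6 8 9 4 7 1)|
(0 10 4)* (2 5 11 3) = (0 10 4)(2 5 11 3) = [10, 1, 5, 2, 0, 11, 6, 7, 8, 9, 4, 3]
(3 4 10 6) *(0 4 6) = (0 4 10)(3 6) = [4, 1, 2, 6, 10, 5, 3, 7, 8, 9, 0]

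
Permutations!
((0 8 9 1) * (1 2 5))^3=(0 2)(1 9)(5 8)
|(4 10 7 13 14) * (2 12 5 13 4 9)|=6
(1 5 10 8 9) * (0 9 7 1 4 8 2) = (0 9 4 8 7 1 5 10 2) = [9, 5, 0, 3, 8, 10, 6, 1, 7, 4, 2]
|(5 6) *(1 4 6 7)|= 5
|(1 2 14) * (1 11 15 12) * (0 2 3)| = |(0 2 14 11 15 12 1 3)| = 8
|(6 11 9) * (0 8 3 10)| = |(0 8 3 10)(6 11 9)| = 12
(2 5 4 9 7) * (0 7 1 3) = (0 7 2 5 4 9 1 3) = [7, 3, 5, 0, 9, 4, 6, 2, 8, 1]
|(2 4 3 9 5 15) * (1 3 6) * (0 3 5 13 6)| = |(0 3 9 13 6 1 5 15 2 4)| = 10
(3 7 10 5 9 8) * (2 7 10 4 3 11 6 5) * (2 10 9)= [0, 1, 7, 9, 3, 2, 5, 4, 11, 8, 10, 6]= (2 7 4 3 9 8 11 6 5)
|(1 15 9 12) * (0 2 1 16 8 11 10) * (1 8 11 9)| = 8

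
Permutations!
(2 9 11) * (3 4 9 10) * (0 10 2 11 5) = (11)(0 10 3 4 9 5) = [10, 1, 2, 4, 9, 0, 6, 7, 8, 5, 3, 11]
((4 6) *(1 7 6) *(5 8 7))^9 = (1 7)(4 8)(5 6)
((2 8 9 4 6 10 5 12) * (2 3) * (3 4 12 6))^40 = (2 4 9)(3 12 8)(5 6 10)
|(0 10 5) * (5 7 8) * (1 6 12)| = 15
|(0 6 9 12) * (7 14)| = 4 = |(0 6 9 12)(7 14)|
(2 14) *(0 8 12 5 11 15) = (0 8 12 5 11 15)(2 14) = [8, 1, 14, 3, 4, 11, 6, 7, 12, 9, 10, 15, 5, 13, 2, 0]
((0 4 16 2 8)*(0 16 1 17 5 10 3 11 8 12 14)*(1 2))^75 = (1 10 8 17 3 16 5 11)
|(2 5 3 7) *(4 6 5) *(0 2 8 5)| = 4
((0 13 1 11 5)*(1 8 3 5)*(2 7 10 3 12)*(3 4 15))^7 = ((0 13 8 12 2 7 10 4 15 3 5)(1 11))^7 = (0 4 12 5 10 8 3 7 13 15 2)(1 11)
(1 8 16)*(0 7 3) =(0 7 3)(1 8 16) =[7, 8, 2, 0, 4, 5, 6, 3, 16, 9, 10, 11, 12, 13, 14, 15, 1]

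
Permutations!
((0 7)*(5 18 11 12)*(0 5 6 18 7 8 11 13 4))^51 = ((0 8 11 12 6 18 13 4)(5 7))^51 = (0 12 13 8 6 4 11 18)(5 7)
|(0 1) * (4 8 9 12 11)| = |(0 1)(4 8 9 12 11)| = 10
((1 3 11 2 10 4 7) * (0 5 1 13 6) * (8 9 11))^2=((0 5 1 3 8 9 11 2 10 4 7 13 6))^2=(0 1 8 11 10 7 6 5 3 9 2 4 13)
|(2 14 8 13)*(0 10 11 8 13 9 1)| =|(0 10 11 8 9 1)(2 14 13)| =6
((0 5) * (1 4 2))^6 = (5)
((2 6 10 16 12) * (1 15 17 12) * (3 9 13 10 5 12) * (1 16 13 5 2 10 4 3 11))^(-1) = (1 11 17 15)(2 6)(3 4 13 10 12 5 9)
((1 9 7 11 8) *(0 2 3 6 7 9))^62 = (0 8 7 3)(1 11 6 2)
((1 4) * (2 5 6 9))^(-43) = ((1 4)(2 5 6 9))^(-43) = (1 4)(2 5 6 9)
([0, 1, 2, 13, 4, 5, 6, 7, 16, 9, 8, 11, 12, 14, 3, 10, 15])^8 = (16)(3 14 13)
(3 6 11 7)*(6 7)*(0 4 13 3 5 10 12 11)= (0 4 13 3 7 5 10 12 11 6)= [4, 1, 2, 7, 13, 10, 0, 5, 8, 9, 12, 6, 11, 3]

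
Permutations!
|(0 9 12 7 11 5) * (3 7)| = 7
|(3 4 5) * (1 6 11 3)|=|(1 6 11 3 4 5)|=6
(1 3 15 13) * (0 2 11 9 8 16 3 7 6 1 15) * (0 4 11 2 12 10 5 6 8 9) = (0 12 10 5 6 1 7 8 16 3 4 11)(13 15) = [12, 7, 2, 4, 11, 6, 1, 8, 16, 9, 5, 0, 10, 15, 14, 13, 3]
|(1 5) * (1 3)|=|(1 5 3)|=3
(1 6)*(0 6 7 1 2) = (0 6 2)(1 7) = [6, 7, 0, 3, 4, 5, 2, 1]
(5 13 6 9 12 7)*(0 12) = (0 12 7 5 13 6 9) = [12, 1, 2, 3, 4, 13, 9, 5, 8, 0, 10, 11, 7, 6]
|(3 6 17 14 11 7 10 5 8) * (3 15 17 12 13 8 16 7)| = 36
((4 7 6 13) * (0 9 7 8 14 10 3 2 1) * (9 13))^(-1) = ((0 13 4 8 14 10 3 2 1)(6 9 7))^(-1) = (0 1 2 3 10 14 8 4 13)(6 7 9)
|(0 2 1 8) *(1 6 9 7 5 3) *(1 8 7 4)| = |(0 2 6 9 4 1 7 5 3 8)| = 10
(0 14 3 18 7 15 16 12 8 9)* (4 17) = (0 14 3 18 7 15 16 12 8 9)(4 17) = [14, 1, 2, 18, 17, 5, 6, 15, 9, 0, 10, 11, 8, 13, 3, 16, 12, 4, 7]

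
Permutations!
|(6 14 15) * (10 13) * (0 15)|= 4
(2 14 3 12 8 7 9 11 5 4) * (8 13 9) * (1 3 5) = (1 3 12 13 9 11)(2 14 5 4)(7 8) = [0, 3, 14, 12, 2, 4, 6, 8, 7, 11, 10, 1, 13, 9, 5]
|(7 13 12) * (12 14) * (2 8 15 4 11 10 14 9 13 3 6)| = |(2 8 15 4 11 10 14 12 7 3 6)(9 13)| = 22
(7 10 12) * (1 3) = (1 3)(7 10 12) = [0, 3, 2, 1, 4, 5, 6, 10, 8, 9, 12, 11, 7]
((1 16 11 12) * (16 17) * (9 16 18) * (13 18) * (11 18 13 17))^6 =(18)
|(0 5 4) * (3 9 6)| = |(0 5 4)(3 9 6)| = 3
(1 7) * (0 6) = (0 6)(1 7) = [6, 7, 2, 3, 4, 5, 0, 1]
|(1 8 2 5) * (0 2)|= 5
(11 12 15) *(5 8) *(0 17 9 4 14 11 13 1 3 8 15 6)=(0 17 9 4 14 11 12 6)(1 3 8 5 15 13)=[17, 3, 2, 8, 14, 15, 0, 7, 5, 4, 10, 12, 6, 1, 11, 13, 16, 9]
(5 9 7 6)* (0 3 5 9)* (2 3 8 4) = (0 8 4 2 3 5)(6 9 7) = [8, 1, 3, 5, 2, 0, 9, 6, 4, 7]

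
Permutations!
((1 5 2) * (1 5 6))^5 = (1 6)(2 5)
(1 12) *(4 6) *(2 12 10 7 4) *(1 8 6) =(1 10 7 4)(2 12 8 6) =[0, 10, 12, 3, 1, 5, 2, 4, 6, 9, 7, 11, 8]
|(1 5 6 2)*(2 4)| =|(1 5 6 4 2)| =5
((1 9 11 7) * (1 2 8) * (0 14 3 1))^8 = ((0 14 3 1 9 11 7 2 8))^8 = (0 8 2 7 11 9 1 3 14)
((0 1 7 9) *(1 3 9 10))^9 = (10) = ((0 3 9)(1 7 10))^9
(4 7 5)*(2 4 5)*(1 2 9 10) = (1 2 4 7 9 10) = [0, 2, 4, 3, 7, 5, 6, 9, 8, 10, 1]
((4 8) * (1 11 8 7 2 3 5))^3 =(1 4 3 11 7 5 8 2)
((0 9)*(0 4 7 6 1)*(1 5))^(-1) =((0 9 4 7 6 5 1))^(-1) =(0 1 5 6 7 4 9)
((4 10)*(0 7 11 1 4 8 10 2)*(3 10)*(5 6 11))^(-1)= (0 2 4 1 11 6 5 7)(3 8 10)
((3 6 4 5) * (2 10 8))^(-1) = (2 8 10)(3 5 4 6)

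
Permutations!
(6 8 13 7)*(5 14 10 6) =[0, 1, 2, 3, 4, 14, 8, 5, 13, 9, 6, 11, 12, 7, 10] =(5 14 10 6 8 13 7)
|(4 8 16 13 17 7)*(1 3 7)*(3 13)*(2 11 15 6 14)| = |(1 13 17)(2 11 15 6 14)(3 7 4 8 16)| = 15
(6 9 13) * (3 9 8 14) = (3 9 13 6 8 14) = [0, 1, 2, 9, 4, 5, 8, 7, 14, 13, 10, 11, 12, 6, 3]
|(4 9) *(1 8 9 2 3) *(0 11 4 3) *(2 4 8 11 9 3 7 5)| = 20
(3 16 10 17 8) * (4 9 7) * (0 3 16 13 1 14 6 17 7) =[3, 14, 2, 13, 9, 5, 17, 4, 16, 0, 7, 11, 12, 1, 6, 15, 10, 8] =(0 3 13 1 14 6 17 8 16 10 7 4 9)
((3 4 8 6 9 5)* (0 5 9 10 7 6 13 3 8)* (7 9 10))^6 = (13) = ((0 5 8 13 3 4)(6 7)(9 10))^6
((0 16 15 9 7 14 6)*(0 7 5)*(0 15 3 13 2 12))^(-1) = (0 12 2 13 3 16)(5 9 15)(6 14 7)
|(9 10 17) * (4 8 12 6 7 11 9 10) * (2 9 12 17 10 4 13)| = 12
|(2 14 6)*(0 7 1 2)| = 6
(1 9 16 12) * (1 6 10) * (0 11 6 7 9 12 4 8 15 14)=(0 11 6 10 1 12 7 9 16 4 8 15 14)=[11, 12, 2, 3, 8, 5, 10, 9, 15, 16, 1, 6, 7, 13, 0, 14, 4]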